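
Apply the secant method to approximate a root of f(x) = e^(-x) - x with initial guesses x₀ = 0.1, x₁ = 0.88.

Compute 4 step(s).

f(x) = e^(-x) - x
x₀ = 0.1, x₁ = 0.88

Secant formula: x_{n+1} = x_n - f(x_n)(x_n - x_{n-1})/(f(x_n) - f(x_{n-1}))

Iteration 1:
  f(0.100000) = 0.804837
  f(0.880000) = -0.465217
  x_2 = 0.880000 - (-0.465217)×(0.880000 - 0.100000)/(-0.465217 - 0.804837)
       = 0.594288
Iteration 2:
  f(0.880000) = -0.465217
  f(0.594288) = -0.042333
  x_3 = 0.594288 - (-0.042333)×(0.594288 - 0.880000)/(-0.042333 - (-0.465217))
       = 0.565687
Iteration 3:
  f(0.594288) = -0.042333
  f(0.565687) = 0.002283
  x_4 = 0.565687 - 0.002283×(0.565687 - 0.594288)/(0.002283 - (-0.042333))
       = 0.567150
Iteration 4:
  f(0.565687) = 0.002283
  f(0.567150) = -0.000011
  x_5 = 0.567150 - (-0.000011)×(0.567150 - 0.565687)/(-0.000011 - 0.002283)
       = 0.567143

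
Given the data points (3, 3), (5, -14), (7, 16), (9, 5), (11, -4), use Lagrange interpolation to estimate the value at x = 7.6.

Lagrange interpolation formula:
P(x) = Σ yᵢ × Lᵢ(x)
where Lᵢ(x) = Π_{j≠i} (x - xⱼ)/(xᵢ - xⱼ)

L_0(7.6) = (7.6 - 5)/(3 - 5) × (7.6 - 7)/(3 - 7) × (7.6 - 9)/(3 - 9) × (7.6 - 11)/(3 - 11) = 0.019337
L_1(7.6) = (7.6 - 3)/(5 - 3) × (7.6 - 7)/(5 - 7) × (7.6 - 9)/(5 - 9) × (7.6 - 11)/(5 - 11) = -0.136850
L_2(7.6) = (7.6 - 3)/(7 - 3) × (7.6 - 5)/(7 - 5) × (7.6 - 9)/(7 - 9) × (7.6 - 11)/(7 - 11) = 0.889525
L_3(7.6) = (7.6 - 3)/(9 - 3) × (7.6 - 5)/(9 - 5) × (7.6 - 7)/(9 - 7) × (7.6 - 11)/(9 - 11) = 0.254150
L_4(7.6) = (7.6 - 3)/(11 - 3) × (7.6 - 5)/(11 - 5) × (7.6 - 7)/(11 - 7) × (7.6 - 9)/(11 - 9) = -0.026162

P(7.6) = 3×L_0(7.6) + (-14)×L_1(7.6) + 16×L_2(7.6) + 5×L_3(7.6) + (-4)×L_4(7.6)
P(7.6) = 17.581713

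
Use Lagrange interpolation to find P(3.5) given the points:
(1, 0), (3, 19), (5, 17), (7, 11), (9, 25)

Lagrange interpolation formula:
P(x) = Σ yᵢ × Lᵢ(x)
where Lᵢ(x) = Π_{j≠i} (x - xⱼ)/(xᵢ - xⱼ)

L_0(3.5) = (3.5 - 3)/(1 - 3) × (3.5 - 5)/(1 - 5) × (3.5 - 7)/(1 - 7) × (3.5 - 9)/(1 - 9) = -0.037598
L_1(3.5) = (3.5 - 1)/(3 - 1) × (3.5 - 5)/(3 - 5) × (3.5 - 7)/(3 - 7) × (3.5 - 9)/(3 - 9) = 0.751953
L_2(3.5) = (3.5 - 1)/(5 - 1) × (3.5 - 3)/(5 - 3) × (3.5 - 7)/(5 - 7) × (3.5 - 9)/(5 - 9) = 0.375977
L_3(3.5) = (3.5 - 1)/(7 - 1) × (3.5 - 3)/(7 - 3) × (3.5 - 5)/(7 - 5) × (3.5 - 9)/(7 - 9) = -0.107422
L_4(3.5) = (3.5 - 1)/(9 - 1) × (3.5 - 3)/(9 - 3) × (3.5 - 5)/(9 - 5) × (3.5 - 7)/(9 - 7) = 0.017090

P(3.5) = 0×L_0(3.5) + 19×L_1(3.5) + 17×L_2(3.5) + 11×L_3(3.5) + 25×L_4(3.5)
P(3.5) = 19.924316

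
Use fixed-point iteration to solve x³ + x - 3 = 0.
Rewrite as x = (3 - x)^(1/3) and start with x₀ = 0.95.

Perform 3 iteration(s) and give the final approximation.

Equation: x³ + x - 3 = 0
Fixed-point form: x = (3 - x)^(1/3)
x₀ = 0.95

x_1 = g(0.950000) = 1.270334
x_2 = g(1.270334) = 1.200386
x_3 = g(1.200386) = 1.216354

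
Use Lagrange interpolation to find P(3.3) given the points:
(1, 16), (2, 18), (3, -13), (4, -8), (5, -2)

Lagrange interpolation formula:
P(x) = Σ yᵢ × Lᵢ(x)
where Lᵢ(x) = Π_{j≠i} (x - xⱼ)/(xᵢ - xⱼ)

L_0(3.3) = (3.3 - 2)/(1 - 2) × (3.3 - 3)/(1 - 3) × (3.3 - 4)/(1 - 4) × (3.3 - 5)/(1 - 5) = 0.019337
L_1(3.3) = (3.3 - 1)/(2 - 1) × (3.3 - 3)/(2 - 3) × (3.3 - 4)/(2 - 4) × (3.3 - 5)/(2 - 5) = -0.136850
L_2(3.3) = (3.3 - 1)/(3 - 1) × (3.3 - 2)/(3 - 2) × (3.3 - 4)/(3 - 4) × (3.3 - 5)/(3 - 5) = 0.889525
L_3(3.3) = (3.3 - 1)/(4 - 1) × (3.3 - 2)/(4 - 2) × (3.3 - 3)/(4 - 3) × (3.3 - 5)/(4 - 5) = 0.254150
L_4(3.3) = (3.3 - 1)/(5 - 1) × (3.3 - 2)/(5 - 2) × (3.3 - 3)/(5 - 3) × (3.3 - 4)/(5 - 4) = -0.026162

P(3.3) = 16×L_0(3.3) + 18×L_1(3.3) + (-13)×L_2(3.3) + (-8)×L_3(3.3) + (-2)×L_4(3.3)
P(3.3) = -15.698600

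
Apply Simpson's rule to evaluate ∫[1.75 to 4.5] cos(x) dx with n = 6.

f(x) = cos(x)
a = 1.75, b = 4.5, n = 6
h = (b - a)/n = 0.458333

Simpson's rule: (h/3)[f(x₀) + 4f(x₁) + 2f(x₂) + ... + f(xₙ)]

x_0 = 1.7500, f(x_0) = -0.178246, coefficient = 1
x_1 = 2.2083, f(x_1) = -0.595218, coefficient = 4
x_2 = 2.6667, f(x_2) = -0.889327, coefficient = 2
x_3 = 3.1250, f(x_3) = -0.999862, coefficient = 4
x_4 = 3.5833, f(x_4) = -0.904009, coefficient = 2
x_5 = 4.0417, f(x_5) = -0.621552, coefficient = 4
x_6 = 4.5000, f(x_6) = -0.210796, coefficient = 1

I ≈ (0.458333/3) × -12.842242 = -1.962009
Exact value: -1.961516
Error: 0.000493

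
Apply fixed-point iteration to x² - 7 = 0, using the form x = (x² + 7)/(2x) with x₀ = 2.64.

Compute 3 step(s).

Equation: x² - 7 = 0
Fixed-point form: x = (x² + 7)/(2x)
x₀ = 2.64

x_1 = g(2.640000) = 2.645758
x_2 = g(2.645758) = 2.645751
x_3 = g(2.645751) = 2.645751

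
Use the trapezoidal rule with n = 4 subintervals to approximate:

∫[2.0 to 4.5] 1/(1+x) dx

f(x) = 1/(1+x)
a = 2.0, b = 4.5, n = 4
h = (b - a)/n = 0.625000

Trapezoidal rule: (h/2)[f(x₀) + 2f(x₁) + 2f(x₂) + ... + f(xₙ)]

x_0 = 2.0000, f(x_0) = 0.333333, coefficient = 1
x_1 = 2.6250, f(x_1) = 0.275862, coefficient = 2
x_2 = 3.2500, f(x_2) = 0.235294, coefficient = 2
x_3 = 3.8750, f(x_3) = 0.205128, coefficient = 2
x_4 = 4.5000, f(x_4) = 0.181818, coefficient = 1

I ≈ (0.625000/2) × 1.947720 = 0.608663
Exact value: 0.606136
Error: 0.002527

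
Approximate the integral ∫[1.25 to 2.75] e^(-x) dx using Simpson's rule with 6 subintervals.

f(x) = e^(-x)
a = 1.25, b = 2.75, n = 6
h = (b - a)/n = 0.250000

Simpson's rule: (h/3)[f(x₀) + 4f(x₁) + 2f(x₂) + ... + f(xₙ)]

x_0 = 1.2500, f(x_0) = 0.286505, coefficient = 1
x_1 = 1.5000, f(x_1) = 0.223130, coefficient = 4
x_2 = 1.7500, f(x_2) = 0.173774, coefficient = 2
x_3 = 2.0000, f(x_3) = 0.135335, coefficient = 4
x_4 = 2.2500, f(x_4) = 0.105399, coefficient = 2
x_5 = 2.5000, f(x_5) = 0.082085, coefficient = 4
x_6 = 2.7500, f(x_6) = 0.063928, coefficient = 1

I ≈ (0.250000/3) × 2.670981 = 0.222582
Exact value: 0.222577
Error: 0.000005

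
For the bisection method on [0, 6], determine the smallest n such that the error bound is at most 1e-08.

We need (b-a)/2^n ≤ 1e-08
(6 - 0)/2^n ≤ 1e-08
6/2^n ≤ 1e-08
2^n ≥ 600000000
n ≥ log₂(600000000) = 29.16
n ≥ 30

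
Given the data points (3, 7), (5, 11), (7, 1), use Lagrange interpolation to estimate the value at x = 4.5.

Lagrange interpolation formula:
P(x) = Σ yᵢ × Lᵢ(x)
where Lᵢ(x) = Π_{j≠i} (x - xⱼ)/(xᵢ - xⱼ)

L_0(4.5) = (4.5 - 5)/(3 - 5) × (4.5 - 7)/(3 - 7) = 0.156250
L_1(4.5) = (4.5 - 3)/(5 - 3) × (4.5 - 7)/(5 - 7) = 0.937500
L_2(4.5) = (4.5 - 3)/(7 - 3) × (4.5 - 5)/(7 - 5) = -0.093750

P(4.5) = 7×L_0(4.5) + 11×L_1(4.5) + 1×L_2(4.5)
P(4.5) = 11.312500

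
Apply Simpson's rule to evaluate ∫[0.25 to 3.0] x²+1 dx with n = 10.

f(x) = x²+1
a = 0.25, b = 3.0, n = 10
h = (b - a)/n = 0.275000

Simpson's rule: (h/3)[f(x₀) + 4f(x₁) + 2f(x₂) + ... + f(xₙ)]

x_0 = 0.2500, f(x_0) = 1.062500, coefficient = 1
x_1 = 0.5250, f(x_1) = 1.275625, coefficient = 4
x_2 = 0.8000, f(x_2) = 1.640000, coefficient = 2
x_3 = 1.0750, f(x_3) = 2.155625, coefficient = 4
x_4 = 1.3500, f(x_4) = 2.822500, coefficient = 2
x_5 = 1.6250, f(x_5) = 3.640625, coefficient = 4
x_6 = 1.9000, f(x_6) = 4.610000, coefficient = 2
x_7 = 2.1750, f(x_7) = 5.730625, coefficient = 4
x_8 = 2.4500, f(x_8) = 7.002500, coefficient = 2
x_9 = 2.7250, f(x_9) = 8.425625, coefficient = 4
x_10 = 3.0000, f(x_10) = 10.000000, coefficient = 1

I ≈ (0.275000/3) × 128.125000 = 11.744792
Exact value: 11.744792
Error: 0.000000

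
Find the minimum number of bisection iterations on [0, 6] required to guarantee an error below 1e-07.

We need (b-a)/2^n ≤ 1e-07
(6 - 0)/2^n ≤ 1e-07
6/2^n ≤ 1e-07
2^n ≥ 60000000
n ≥ log₂(60000000) = 25.84
n ≥ 26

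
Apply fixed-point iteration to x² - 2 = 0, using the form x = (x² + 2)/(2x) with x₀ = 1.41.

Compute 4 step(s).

Equation: x² - 2 = 0
Fixed-point form: x = (x² + 2)/(2x)
x₀ = 1.41

x_1 = g(1.410000) = 1.414220
x_2 = g(1.414220) = 1.414214
x_3 = g(1.414214) = 1.414214
x_4 = g(1.414214) = 1.414214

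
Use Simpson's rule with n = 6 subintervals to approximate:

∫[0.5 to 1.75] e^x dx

f(x) = e^x
a = 0.5, b = 1.75, n = 6
h = (b - a)/n = 0.208333

Simpson's rule: (h/3)[f(x₀) + 4f(x₁) + 2f(x₂) + ... + f(xₙ)]

x_0 = 0.5000, f(x_0) = 1.648721, coefficient = 1
x_1 = 0.7083, f(x_1) = 2.030604, coefficient = 4
x_2 = 0.9167, f(x_2) = 2.500940, coefficient = 2
x_3 = 1.1250, f(x_3) = 3.080217, coefficient = 4
x_4 = 1.3333, f(x_4) = 3.793668, coefficient = 2
x_5 = 1.5417, f(x_5) = 4.672371, coefficient = 4
x_6 = 1.7500, f(x_6) = 5.754603, coefficient = 1

I ≈ (0.208333/3) × 59.125308 = 4.105924
Exact value: 4.105881
Error: 0.000043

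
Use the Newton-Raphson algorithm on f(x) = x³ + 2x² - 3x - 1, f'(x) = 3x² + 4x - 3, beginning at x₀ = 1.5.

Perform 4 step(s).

f(x) = x³ + 2x² - 3x - 1
f'(x) = 3x² + 4x - 3
x₀ = 1.5

Newton-Raphson formula: x_{n+1} = x_n - f(x_n)/f'(x_n)

Iteration 1:
  f(1.500000) = 2.375000
  f'(1.500000) = 9.750000
  x_1 = 1.500000 - 2.375000/9.750000 = 1.256410
Iteration 2:
  f(1.256410) = 0.371230
  f'(1.256410) = 6.761341
  x_2 = 1.256410 - 0.371230/6.761341 = 1.201505
Iteration 3:
  f(1.201505) = 0.017226
  f'(1.201505) = 6.136868
  x_3 = 1.201505 - 0.017226/6.136868 = 1.198698
Iteration 4:
  f(1.198698) = 0.000044
  f'(1.198698) = 6.105428
  x_4 = 1.198698 - 0.000044/6.105428 = 1.198691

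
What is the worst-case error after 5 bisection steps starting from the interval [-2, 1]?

Bisection error bound: |error| ≤ (b-a)/2^n
|error| ≤ (1 - (-2))/2^5 = 3/2^5
|error| ≤ 0.0937500000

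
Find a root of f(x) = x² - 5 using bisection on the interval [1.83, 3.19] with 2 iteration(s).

f(x) = x² - 5
Initial interval: [1.83, 3.19]

Iteration 1:
  c_1 = (1.830000 + 3.190000)/2 = 2.510000
  f(c_1) = f(2.510000) = 1.300100
  f(a) × f(c) < 0, new interval: [1.830000, 2.510000]
Iteration 2:
  c_2 = (1.830000 + 2.510000)/2 = 2.170000
  f(c_2) = f(2.170000) = -0.291100
  f(a) × f(c) ≥ 0, new interval: [2.170000, 2.510000]

After 2 iteration(s), the approximation is c_2 = 2.170000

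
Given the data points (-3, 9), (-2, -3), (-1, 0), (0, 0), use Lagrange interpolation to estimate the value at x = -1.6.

Lagrange interpolation formula:
P(x) = Σ yᵢ × Lᵢ(x)
where Lᵢ(x) = Π_{j≠i} (x - xⱼ)/(xᵢ - xⱼ)

L_0(-1.6) = (-1.6 - (-2))/(-3 - (-2)) × (-1.6 - (-1))/(-3 - (-1)) × (-1.6 - 0)/(-3 - 0) = -0.064000
L_1(-1.6) = (-1.6 - (-3))/(-2 - (-3)) × (-1.6 - (-1))/(-2 - (-1)) × (-1.6 - 0)/(-2 - 0) = 0.672000
L_2(-1.6) = (-1.6 - (-3))/(-1 - (-3)) × (-1.6 - (-2))/(-1 - (-2)) × (-1.6 - 0)/(-1 - 0) = 0.448000
L_3(-1.6) = (-1.6 - (-3))/(0 - (-3)) × (-1.6 - (-2))/(0 - (-2)) × (-1.6 - (-1))/(0 - (-1)) = -0.056000

P(-1.6) = 9×L_0(-1.6) + (-3)×L_1(-1.6) + 0×L_2(-1.6) + 0×L_3(-1.6)
P(-1.6) = -2.592000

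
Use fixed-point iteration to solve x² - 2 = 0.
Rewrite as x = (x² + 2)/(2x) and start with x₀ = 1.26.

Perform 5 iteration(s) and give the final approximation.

Equation: x² - 2 = 0
Fixed-point form: x = (x² + 2)/(2x)
x₀ = 1.26

x_1 = g(1.260000) = 1.423651
x_2 = g(1.423651) = 1.414245
x_3 = g(1.414245) = 1.414214
x_4 = g(1.414214) = 1.414214
x_5 = g(1.414214) = 1.414214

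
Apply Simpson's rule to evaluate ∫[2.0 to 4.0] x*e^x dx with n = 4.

f(x) = x*e^x
a = 2.0, b = 4.0, n = 4
h = (b - a)/n = 0.500000

Simpson's rule: (h/3)[f(x₀) + 4f(x₁) + 2f(x₂) + ... + f(xₙ)]

x_0 = 2.0000, f(x_0) = 14.778112, coefficient = 1
x_1 = 2.5000, f(x_1) = 30.456235, coefficient = 4
x_2 = 3.0000, f(x_2) = 60.256611, coefficient = 2
x_3 = 3.5000, f(x_3) = 115.904082, coefficient = 4
x_4 = 4.0000, f(x_4) = 218.392600, coefficient = 1

I ≈ (0.500000/3) × 939.125201 = 156.520867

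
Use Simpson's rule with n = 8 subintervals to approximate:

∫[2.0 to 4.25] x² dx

f(x) = x²
a = 2.0, b = 4.25, n = 8
h = (b - a)/n = 0.281250

Simpson's rule: (h/3)[f(x₀) + 4f(x₁) + 2f(x₂) + ... + f(xₙ)]

x_0 = 2.0000, f(x_0) = 4.000000, coefficient = 1
x_1 = 2.2812, f(x_1) = 5.204102, coefficient = 4
x_2 = 2.5625, f(x_2) = 6.566406, coefficient = 2
x_3 = 2.8438, f(x_3) = 8.086914, coefficient = 4
x_4 = 3.1250, f(x_4) = 9.765625, coefficient = 2
x_5 = 3.4062, f(x_5) = 11.602539, coefficient = 4
x_6 = 3.6875, f(x_6) = 13.597656, coefficient = 2
x_7 = 3.9688, f(x_7) = 15.750977, coefficient = 4
x_8 = 4.2500, f(x_8) = 18.062500, coefficient = 1

I ≈ (0.281250/3) × 244.500000 = 22.921875
Exact value: 22.921875
Error: 0.000000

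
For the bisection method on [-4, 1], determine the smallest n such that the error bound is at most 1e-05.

We need (b-a)/2^n ≤ 1e-05
(1 - (-4))/2^n ≤ 1e-05
5/2^n ≤ 1e-05
2^n ≥ 500000
n ≥ log₂(500000) = 18.93
n ≥ 19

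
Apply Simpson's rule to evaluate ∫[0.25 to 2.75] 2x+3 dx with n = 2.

f(x) = 2x+3
a = 0.25, b = 2.75, n = 2
h = (b - a)/n = 1.250000

Simpson's rule: (h/3)[f(x₀) + 4f(x₁) + 2f(x₂) + ... + f(xₙ)]

x_0 = 0.2500, f(x_0) = 3.500000, coefficient = 1
x_1 = 1.5000, f(x_1) = 6.000000, coefficient = 4
x_2 = 2.7500, f(x_2) = 8.500000, coefficient = 1

I ≈ (1.250000/3) × 36.000000 = 15.000000
Exact value: 15.000000
Error: 0.000000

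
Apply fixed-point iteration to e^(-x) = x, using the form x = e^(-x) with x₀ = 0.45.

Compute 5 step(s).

Equation: e^(-x) = x
Fixed-point form: x = e^(-x)
x₀ = 0.45

x_1 = g(0.450000) = 0.637628
x_2 = g(0.637628) = 0.528545
x_3 = g(0.528545) = 0.589462
x_4 = g(0.589462) = 0.554625
x_5 = g(0.554625) = 0.574287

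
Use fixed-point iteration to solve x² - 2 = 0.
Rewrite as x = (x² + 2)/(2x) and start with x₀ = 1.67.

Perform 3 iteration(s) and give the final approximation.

Equation: x² - 2 = 0
Fixed-point form: x = (x² + 2)/(2x)
x₀ = 1.67

x_1 = g(1.670000) = 1.433802
x_2 = g(1.433802) = 1.414347
x_3 = g(1.414347) = 1.414214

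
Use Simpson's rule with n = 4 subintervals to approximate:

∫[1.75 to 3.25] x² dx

f(x) = x²
a = 1.75, b = 3.25, n = 4
h = (b - a)/n = 0.375000

Simpson's rule: (h/3)[f(x₀) + 4f(x₁) + 2f(x₂) + ... + f(xₙ)]

x_0 = 1.7500, f(x_0) = 3.062500, coefficient = 1
x_1 = 2.1250, f(x_1) = 4.515625, coefficient = 4
x_2 = 2.5000, f(x_2) = 6.250000, coefficient = 2
x_3 = 2.8750, f(x_3) = 8.265625, coefficient = 4
x_4 = 3.2500, f(x_4) = 10.562500, coefficient = 1

I ≈ (0.375000/3) × 77.250000 = 9.656250
Exact value: 9.656250
Error: 0.000000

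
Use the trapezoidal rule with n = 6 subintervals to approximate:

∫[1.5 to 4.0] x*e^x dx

f(x) = x*e^x
a = 1.5, b = 4.0, n = 6
h = (b - a)/n = 0.416667

Trapezoidal rule: (h/2)[f(x₀) + 2f(x₁) + 2f(x₂) + ... + f(xₙ)]

x_0 = 1.5000, f(x_0) = 6.722534, coefficient = 1
x_1 = 1.9167, f(x_1) = 13.029998, coefficient = 2
x_2 = 2.3333, f(x_2) = 24.061937, coefficient = 2
x_3 = 2.7500, f(x_3) = 43.017238, coefficient = 2
x_4 = 3.1667, f(x_4) = 75.139484, coefficient = 2
x_5 = 3.5833, f(x_5) = 128.976059, coefficient = 2
x_6 = 4.0000, f(x_6) = 218.392600, coefficient = 1

I ≈ (0.416667/2) × 793.564565 = 165.325951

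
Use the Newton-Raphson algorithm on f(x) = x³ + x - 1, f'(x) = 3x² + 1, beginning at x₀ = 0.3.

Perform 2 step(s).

f(x) = x³ + x - 1
f'(x) = 3x² + 1
x₀ = 0.3

Newton-Raphson formula: x_{n+1} = x_n - f(x_n)/f'(x_n)

Iteration 1:
  f(0.300000) = -0.673000
  f'(0.300000) = 1.270000
  x_1 = 0.300000 - (-0.673000)/1.270000 = 0.829921
Iteration 2:
  f(0.829921) = 0.401546
  f'(0.829921) = 3.066308
  x_2 = 0.829921 - 0.401546/3.066308 = 0.698967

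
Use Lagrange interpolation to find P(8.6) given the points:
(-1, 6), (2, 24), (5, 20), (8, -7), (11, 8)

Lagrange interpolation formula:
P(x) = Σ yᵢ × Lᵢ(x)
where Lᵢ(x) = Π_{j≠i} (x - xⱼ)/(xᵢ - xⱼ)

L_0(8.6) = (8.6 - 2)/(-1 - 2) × (8.6 - 5)/(-1 - 5) × (8.6 - 8)/(-1 - 8) × (8.6 - 11)/(-1 - 11) = -0.017600
L_1(8.6) = (8.6 - (-1))/(2 - (-1)) × (8.6 - 5)/(2 - 5) × (8.6 - 8)/(2 - 8) × (8.6 - 11)/(2 - 11) = 0.102400
L_2(8.6) = (8.6 - (-1))/(5 - (-1)) × (8.6 - 2)/(5 - 2) × (8.6 - 8)/(5 - 8) × (8.6 - 11)/(5 - 11) = -0.281600
L_3(8.6) = (8.6 - (-1))/(8 - (-1)) × (8.6 - 2)/(8 - 2) × (8.6 - 5)/(8 - 5) × (8.6 - 11)/(8 - 11) = 1.126400
L_4(8.6) = (8.6 - (-1))/(11 - (-1)) × (8.6 - 2)/(11 - 2) × (8.6 - 5)/(11 - 5) × (8.6 - 8)/(11 - 8) = 0.070400

P(8.6) = 6×L_0(8.6) + 24×L_1(8.6) + 20×L_2(8.6) + (-7)×L_3(8.6) + 8×L_4(8.6)
P(8.6) = -10.601600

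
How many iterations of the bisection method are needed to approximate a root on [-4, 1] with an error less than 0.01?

We need (b-a)/2^n ≤ 0.01
(1 - (-4))/2^n ≤ 0.01
5/2^n ≤ 0.01
2^n ≥ 500
n ≥ log₂(500) = 8.97
n ≥ 9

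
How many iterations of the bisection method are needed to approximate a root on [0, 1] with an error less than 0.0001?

We need (b-a)/2^n ≤ 0.0001
(1 - 0)/2^n ≤ 0.0001
1/2^n ≤ 0.0001
2^n ≥ 10000
n ≥ log₂(10000) = 13.29
n ≥ 14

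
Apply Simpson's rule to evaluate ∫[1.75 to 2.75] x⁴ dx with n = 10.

f(x) = x⁴
a = 1.75, b = 2.75, n = 10
h = (b - a)/n = 0.100000

Simpson's rule: (h/3)[f(x₀) + 4f(x₁) + 2f(x₂) + ... + f(xₙ)]

x_0 = 1.7500, f(x_0) = 9.378906, coefficient = 1
x_1 = 1.8500, f(x_1) = 11.713506, coefficient = 4
x_2 = 1.9500, f(x_2) = 14.459006, coefficient = 2
x_3 = 2.0500, f(x_3) = 17.661006, coefficient = 4
x_4 = 2.1500, f(x_4) = 21.367506, coefficient = 2
x_5 = 2.2500, f(x_5) = 25.628906, coefficient = 4
x_6 = 2.3500, f(x_6) = 30.498006, coefficient = 2
x_7 = 2.4500, f(x_7) = 36.030006, coefficient = 4
x_8 = 2.5500, f(x_8) = 42.282506, coefficient = 2
x_9 = 2.6500, f(x_9) = 49.315506, coefficient = 4
x_10 = 2.7500, f(x_10) = 57.191406, coefficient = 1

I ≈ (0.100000/3) × 845.180088 = 28.172670
Exact value: 28.172656
Error: 0.000013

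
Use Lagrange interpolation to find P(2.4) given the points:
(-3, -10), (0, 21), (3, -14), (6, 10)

Lagrange interpolation formula:
P(x) = Σ yᵢ × Lᵢ(x)
where Lᵢ(x) = Π_{j≠i} (x - xⱼ)/(xᵢ - xⱼ)

L_0(2.4) = (2.4 - 0)/(-3 - 0) × (2.4 - 3)/(-3 - 3) × (2.4 - 6)/(-3 - 6) = -0.032000
L_1(2.4) = (2.4 - (-3))/(0 - (-3)) × (2.4 - 3)/(0 - 3) × (2.4 - 6)/(0 - 6) = 0.216000
L_2(2.4) = (2.4 - (-3))/(3 - (-3)) × (2.4 - 0)/(3 - 0) × (2.4 - 6)/(3 - 6) = 0.864000
L_3(2.4) = (2.4 - (-3))/(6 - (-3)) × (2.4 - 0)/(6 - 0) × (2.4 - 3)/(6 - 3) = -0.048000

P(2.4) = (-10)×L_0(2.4) + 21×L_1(2.4) + (-14)×L_2(2.4) + 10×L_3(2.4)
P(2.4) = -7.720000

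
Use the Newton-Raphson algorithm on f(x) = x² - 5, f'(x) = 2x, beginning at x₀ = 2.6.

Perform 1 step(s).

f(x) = x² - 5
f'(x) = 2x
x₀ = 2.6

Newton-Raphson formula: x_{n+1} = x_n - f(x_n)/f'(x_n)

Iteration 1:
  f(2.600000) = 1.760000
  f'(2.600000) = 5.200000
  x_1 = 2.600000 - 1.760000/5.200000 = 2.261538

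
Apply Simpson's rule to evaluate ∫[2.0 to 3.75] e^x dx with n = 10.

f(x) = e^x
a = 2.0, b = 3.75, n = 10
h = (b - a)/n = 0.175000

Simpson's rule: (h/3)[f(x₀) + 4f(x₁) + 2f(x₂) + ... + f(xₙ)]

x_0 = 2.0000, f(x_0) = 7.389056, coefficient = 1
x_1 = 2.1750, f(x_1) = 8.802185, coefficient = 4
x_2 = 2.3500, f(x_2) = 10.485570, coefficient = 2
x_3 = 2.5250, f(x_3) = 12.490895, coefficient = 4
x_4 = 2.7000, f(x_4) = 14.879732, coefficient = 2
x_5 = 2.8750, f(x_5) = 17.725424, coefficient = 4
x_6 = 3.0500, f(x_6) = 21.115344, coefficient = 2
x_7 = 3.2250, f(x_7) = 25.153574, coefficient = 4
x_8 = 3.4000, f(x_8) = 29.964100, coefficient = 2
x_9 = 3.5750, f(x_9) = 35.694621, coefficient = 4
x_10 = 3.7500, f(x_10) = 42.521082, coefficient = 1

I ≈ (0.175000/3) × 602.266428 = 35.132208
Exact value: 35.132026
Error: 0.000182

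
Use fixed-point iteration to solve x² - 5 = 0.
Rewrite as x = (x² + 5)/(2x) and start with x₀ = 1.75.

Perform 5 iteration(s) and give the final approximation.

Equation: x² - 5 = 0
Fixed-point form: x = (x² + 5)/(2x)
x₀ = 1.75

x_1 = g(1.750000) = 2.303571
x_2 = g(2.303571) = 2.237057
x_3 = g(2.237057) = 2.236068
x_4 = g(2.236068) = 2.236068
x_5 = g(2.236068) = 2.236068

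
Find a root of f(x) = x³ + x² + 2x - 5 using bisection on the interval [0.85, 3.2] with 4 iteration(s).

f(x) = x³ + x² + 2x - 5
Initial interval: [0.85, 3.2]

Iteration 1:
  c_1 = (0.850000 + 3.200000)/2 = 2.025000
  f(c_1) = f(2.025000) = 11.454391
  f(a) × f(c) < 0, new interval: [0.850000, 2.025000]
Iteration 2:
  c_2 = (0.850000 + 2.025000)/2 = 1.437500
  f(c_2) = f(1.437500) = 2.911865
  f(a) × f(c) < 0, new interval: [0.850000, 1.437500]
Iteration 3:
  c_3 = (0.850000 + 1.437500)/2 = 1.143750
  f(c_3) = f(1.143750) = 0.091877
  f(a) × f(c) < 0, new interval: [0.850000, 1.143750]
Iteration 4:
  c_4 = (0.850000 + 1.143750)/2 = 0.996875
  f(c_4) = f(0.996875) = -1.021836
  f(a) × f(c) ≥ 0, new interval: [0.996875, 1.143750]

After 4 iteration(s), the approximation is c_4 = 0.996875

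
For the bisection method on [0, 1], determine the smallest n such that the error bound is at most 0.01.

We need (b-a)/2^n ≤ 0.01
(1 - 0)/2^n ≤ 0.01
1/2^n ≤ 0.01
2^n ≥ 100
n ≥ log₂(100) = 6.64
n ≥ 7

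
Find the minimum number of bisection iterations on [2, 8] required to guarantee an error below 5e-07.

We need (b-a)/2^n ≤ 5e-07
(8 - 2)/2^n ≤ 5e-07
6/2^n ≤ 5e-07
2^n ≥ 12000000
n ≥ log₂(12000000) = 23.52
n ≥ 24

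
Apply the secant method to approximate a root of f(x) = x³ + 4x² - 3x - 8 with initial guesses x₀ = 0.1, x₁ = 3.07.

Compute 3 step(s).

f(x) = x³ + 4x² - 3x - 8
x₀ = 0.1, x₁ = 3.07

Secant formula: x_{n+1} = x_n - f(x_n)(x_n - x_{n-1})/(f(x_n) - f(x_{n-1}))

Iteration 1:
  f(0.100000) = -8.259000
  f(3.070000) = 49.424043
  x_2 = 3.070000 - 49.424043×(3.070000 - 0.100000)/(49.424043 - (-8.259000))
       = 0.525242
Iteration 2:
  f(3.070000) = 49.424043
  f(0.525242) = -8.327307
  x_3 = 0.525242 - (-8.327307)×(0.525242 - 3.070000)/(-8.327307 - 49.424043)
       = 0.892176
Iteration 3:
  f(0.525242) = -8.327307
  f(0.892176) = -6.782460
  x_4 = 0.892176 - (-6.782460)×(0.892176 - 0.525242)/(-6.782460 - (-8.327307))
       = 2.503159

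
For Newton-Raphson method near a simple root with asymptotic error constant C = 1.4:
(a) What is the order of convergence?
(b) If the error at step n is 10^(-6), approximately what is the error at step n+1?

(a) Newton-Raphson has quadratic (order 2) convergence near simple roots.
    This means |e_{n+1}| ≈ C|e_n|².

(b) With |e_n| = 10^(-6) and C = 1.4:
    |e_{n+1}| ≈ 1.4 × (10^(-6))² = 1.4 × 10^(-12)

(a) 2 (quadratic); (b) |e_{n+1}| ≈ 1.400e-12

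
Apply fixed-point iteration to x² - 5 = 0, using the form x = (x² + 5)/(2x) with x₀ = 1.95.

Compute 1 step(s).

Equation: x² - 5 = 0
Fixed-point form: x = (x² + 5)/(2x)
x₀ = 1.95

x_1 = g(1.950000) = 2.257051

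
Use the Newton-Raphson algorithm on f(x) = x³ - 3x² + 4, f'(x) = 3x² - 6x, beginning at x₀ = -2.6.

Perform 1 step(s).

f(x) = x³ - 3x² + 4
f'(x) = 3x² - 6x
x₀ = -2.6

Newton-Raphson formula: x_{n+1} = x_n - f(x_n)/f'(x_n)

Iteration 1:
  f(-2.600000) = -33.856000
  f'(-2.600000) = 35.880000
  x_1 = -2.600000 - (-33.856000)/35.880000 = -1.656410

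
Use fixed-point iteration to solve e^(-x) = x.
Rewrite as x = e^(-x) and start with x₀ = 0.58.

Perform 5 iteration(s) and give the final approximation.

Equation: e^(-x) = x
Fixed-point form: x = e^(-x)
x₀ = 0.58

x_1 = g(0.580000) = 0.559898
x_2 = g(0.559898) = 0.571267
x_3 = g(0.571267) = 0.564809
x_4 = g(0.564809) = 0.568469
x_5 = g(0.568469) = 0.566392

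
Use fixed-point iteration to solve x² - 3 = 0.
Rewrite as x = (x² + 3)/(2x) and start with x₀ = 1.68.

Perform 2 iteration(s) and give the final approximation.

Equation: x² - 3 = 0
Fixed-point form: x = (x² + 3)/(2x)
x₀ = 1.68

x_1 = g(1.680000) = 1.732857
x_2 = g(1.732857) = 1.732051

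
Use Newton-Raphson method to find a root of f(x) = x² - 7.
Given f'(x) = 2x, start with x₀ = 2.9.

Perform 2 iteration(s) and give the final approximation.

f(x) = x² - 7
f'(x) = 2x
x₀ = 2.9

Newton-Raphson formula: x_{n+1} = x_n - f(x_n)/f'(x_n)

Iteration 1:
  f(2.900000) = 1.410000
  f'(2.900000) = 5.800000
  x_1 = 2.900000 - 1.410000/5.800000 = 2.656897
Iteration 2:
  f(2.656897) = 0.059099
  f'(2.656897) = 5.313793
  x_2 = 2.656897 - 0.059099/5.313793 = 2.645775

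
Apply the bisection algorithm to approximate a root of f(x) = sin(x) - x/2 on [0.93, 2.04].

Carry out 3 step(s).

f(x) = sin(x) - x/2
Initial interval: [0.93, 2.04]

Iteration 1:
  c_1 = (0.930000 + 2.040000)/2 = 1.485000
  f(c_1) = f(1.485000) = 0.253822
  f(a) × f(c) ≥ 0, new interval: [1.485000, 2.040000]
Iteration 2:
  c_2 = (1.485000 + 2.040000)/2 = 1.762500
  f(c_2) = f(1.762500) = 0.100431
  f(a) × f(c) ≥ 0, new interval: [1.762500, 2.040000]
Iteration 3:
  c_3 = (1.762500 + 2.040000)/2 = 1.901250
  f(c_3) = f(1.901250) = -0.004730
  f(a) × f(c) < 0, new interval: [1.762500, 1.901250]

After 3 iteration(s), the approximation is c_3 = 1.901250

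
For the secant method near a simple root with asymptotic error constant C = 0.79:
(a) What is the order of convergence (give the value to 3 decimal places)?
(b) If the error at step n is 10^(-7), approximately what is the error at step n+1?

(a) Secant method has superlinear convergence with order φ = (1+√5)/2 ≈ 1.618.
    This means |e_{n+1}| ≈ C|e_n|^1.618.

(b) With |e_n| = 10^(-7) and C = 0.79:
    |e_{n+1}| ≈ 0.79 × (10^(-7))^1.618 = 0.79 × 10^(-11.33)

(a) ≈ 1.618 (golden ratio); (b) |e_{n+1}| ≈ 3.727e-12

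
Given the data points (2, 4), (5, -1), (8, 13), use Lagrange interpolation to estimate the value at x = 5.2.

Lagrange interpolation formula:
P(x) = Σ yᵢ × Lᵢ(x)
where Lᵢ(x) = Π_{j≠i} (x - xⱼ)/(xᵢ - xⱼ)

L_0(5.2) = (5.2 - 5)/(2 - 5) × (5.2 - 8)/(2 - 8) = -0.031111
L_1(5.2) = (5.2 - 2)/(5 - 2) × (5.2 - 8)/(5 - 8) = 0.995556
L_2(5.2) = (5.2 - 2)/(8 - 2) × (5.2 - 5)/(8 - 5) = 0.035556

P(5.2) = 4×L_0(5.2) + (-1)×L_1(5.2) + 13×L_2(5.2)
P(5.2) = -0.657778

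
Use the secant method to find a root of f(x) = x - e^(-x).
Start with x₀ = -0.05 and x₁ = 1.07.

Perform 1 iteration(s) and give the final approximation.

f(x) = x - e^(-x)
x₀ = -0.05, x₁ = 1.07

Secant formula: x_{n+1} = x_n - f(x_n)(x_n - x_{n-1})/(f(x_n) - f(x_{n-1}))

Iteration 1:
  f(-0.050000) = -1.101271
  f(1.070000) = 0.726991
  x_2 = 1.070000 - 0.726991×(1.070000 - (-0.050000))/(0.726991 - (-1.101271))
       = 0.624642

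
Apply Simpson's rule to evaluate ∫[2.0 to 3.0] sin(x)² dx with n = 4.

f(x) = sin(x)²
a = 2.0, b = 3.0, n = 4
h = (b - a)/n = 0.250000

Simpson's rule: (h/3)[f(x₀) + 4f(x₁) + 2f(x₂) + ... + f(xₙ)]

x_0 = 2.0000, f(x_0) = 0.826822, coefficient = 1
x_1 = 2.2500, f(x_1) = 0.605398, coefficient = 4
x_2 = 2.5000, f(x_2) = 0.358169, coefficient = 2
x_3 = 2.7500, f(x_3) = 0.145665, coefficient = 4
x_4 = 3.0000, f(x_4) = 0.019915, coefficient = 1

I ≈ (0.250000/3) × 4.567327 = 0.380611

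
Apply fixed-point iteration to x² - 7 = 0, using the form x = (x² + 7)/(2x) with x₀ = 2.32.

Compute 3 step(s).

Equation: x² - 7 = 0
Fixed-point form: x = (x² + 7)/(2x)
x₀ = 2.32

x_1 = g(2.320000) = 2.668621
x_2 = g(2.668621) = 2.645849
x_3 = g(2.645849) = 2.645751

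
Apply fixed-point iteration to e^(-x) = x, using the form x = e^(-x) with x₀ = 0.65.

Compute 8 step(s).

Equation: e^(-x) = x
Fixed-point form: x = e^(-x)
x₀ = 0.65

x_1 = g(0.650000) = 0.522046
x_2 = g(0.522046) = 0.593306
x_3 = g(0.593306) = 0.552498
x_4 = g(0.552498) = 0.575510
x_5 = g(0.575510) = 0.562418
x_6 = g(0.562418) = 0.569830
x_7 = g(0.569830) = 0.565622
x_8 = g(0.565622) = 0.568007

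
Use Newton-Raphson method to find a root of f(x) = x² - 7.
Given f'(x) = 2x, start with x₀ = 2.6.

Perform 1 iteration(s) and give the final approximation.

f(x) = x² - 7
f'(x) = 2x
x₀ = 2.6

Newton-Raphson formula: x_{n+1} = x_n - f(x_n)/f'(x_n)

Iteration 1:
  f(2.600000) = -0.240000
  f'(2.600000) = 5.200000
  x_1 = 2.600000 - (-0.240000)/5.200000 = 2.646154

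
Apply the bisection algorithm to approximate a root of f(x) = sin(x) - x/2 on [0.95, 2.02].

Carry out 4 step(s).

f(x) = sin(x) - x/2
Initial interval: [0.95, 2.02]

Iteration 1:
  c_1 = (0.950000 + 2.020000)/2 = 1.485000
  f(c_1) = f(1.485000) = 0.253822
  f(a) × f(c) ≥ 0, new interval: [1.485000, 2.020000]
Iteration 2:
  c_2 = (1.485000 + 2.020000)/2 = 1.752500
  f(c_2) = f(1.752500) = 0.107287
  f(a) × f(c) ≥ 0, new interval: [1.752500, 2.020000]
Iteration 3:
  c_3 = (1.752500 + 2.020000)/2 = 1.886250
  f(c_3) = f(1.886250) = 0.007531
  f(a) × f(c) ≥ 0, new interval: [1.886250, 2.020000]
Iteration 4:
  c_4 = (1.886250 + 2.020000)/2 = 1.953125
  f(c_4) = f(1.953125) = -0.048764
  f(a) × f(c) < 0, new interval: [1.886250, 1.953125]

After 4 iteration(s), the approximation is c_4 = 1.953125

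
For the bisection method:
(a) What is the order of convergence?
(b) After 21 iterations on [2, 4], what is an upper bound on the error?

(a) Bisection has linear (order 1) convergence; the error is halved each step.

(b) Error bound = (b-a)/2^n = (4 - 2)/2^{21}
    = 2/2^{21}

(a) 1 (linear); (b) error ≤ 9.54e-07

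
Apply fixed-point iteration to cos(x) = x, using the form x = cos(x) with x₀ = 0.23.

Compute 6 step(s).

Equation: cos(x) = x
Fixed-point form: x = cos(x)
x₀ = 0.23

x_1 = g(0.230000) = 0.973666
x_2 = g(0.973666) = 0.562271
x_3 = g(0.562271) = 0.846046
x_4 = g(0.846046) = 0.662948
x_5 = g(0.662948) = 0.788181
x_6 = g(0.788181) = 0.705136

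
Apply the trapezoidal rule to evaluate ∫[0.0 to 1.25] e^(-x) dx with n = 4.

f(x) = e^(-x)
a = 0.0, b = 1.25, n = 4
h = (b - a)/n = 0.312500

Trapezoidal rule: (h/2)[f(x₀) + 2f(x₁) + 2f(x₂) + ... + f(xₙ)]

x_0 = 0.0000, f(x_0) = 1.000000, coefficient = 1
x_1 = 0.3125, f(x_1) = 0.731616, coefficient = 2
x_2 = 0.6250, f(x_2) = 0.535261, coefficient = 2
x_3 = 0.9375, f(x_3) = 0.391606, coefficient = 2
x_4 = 1.2500, f(x_4) = 0.286505, coefficient = 1

I ≈ (0.312500/2) × 4.603470 = 0.719292
Exact value: 0.713495
Error: 0.005797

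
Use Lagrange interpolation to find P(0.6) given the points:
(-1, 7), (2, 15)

Lagrange interpolation formula:
P(x) = Σ yᵢ × Lᵢ(x)
where Lᵢ(x) = Π_{j≠i} (x - xⱼ)/(xᵢ - xⱼ)

L_0(0.6) = (0.6 - 2)/(-1 - 2) = 0.466667
L_1(0.6) = (0.6 - (-1))/(2 - (-1)) = 0.533333

P(0.6) = 7×L_0(0.6) + 15×L_1(0.6)
P(0.6) = 11.266667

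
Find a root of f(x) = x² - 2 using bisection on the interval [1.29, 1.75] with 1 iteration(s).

f(x) = x² - 2
Initial interval: [1.29, 1.75]

Iteration 1:
  c_1 = (1.290000 + 1.750000)/2 = 1.520000
  f(c_1) = f(1.520000) = 0.310400
  f(a) × f(c) < 0, new interval: [1.290000, 1.520000]

After 1 iteration(s), the approximation is c_1 = 1.520000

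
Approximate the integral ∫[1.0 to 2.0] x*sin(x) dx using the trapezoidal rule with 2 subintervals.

f(x) = x*sin(x)
a = 1.0, b = 2.0, n = 2
h = (b - a)/n = 0.500000

Trapezoidal rule: (h/2)[f(x₀) + 2f(x₁) + 2f(x₂) + ... + f(xₙ)]

x_0 = 1.0000, f(x_0) = 0.841471, coefficient = 1
x_1 = 1.5000, f(x_1) = 1.496242, coefficient = 2
x_2 = 2.0000, f(x_2) = 1.818595, coefficient = 1

I ≈ (0.500000/2) × 5.652551 = 1.413138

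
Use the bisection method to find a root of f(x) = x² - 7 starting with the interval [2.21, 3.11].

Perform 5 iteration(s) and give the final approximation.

f(x) = x² - 7
Initial interval: [2.21, 3.11]

Iteration 1:
  c_1 = (2.210000 + 3.110000)/2 = 2.660000
  f(c_1) = f(2.660000) = 0.075600
  f(a) × f(c) < 0, new interval: [2.210000, 2.660000]
Iteration 2:
  c_2 = (2.210000 + 2.660000)/2 = 2.435000
  f(c_2) = f(2.435000) = -1.070775
  f(a) × f(c) ≥ 0, new interval: [2.435000, 2.660000]
Iteration 3:
  c_3 = (2.435000 + 2.660000)/2 = 2.547500
  f(c_3) = f(2.547500) = -0.510244
  f(a) × f(c) ≥ 0, new interval: [2.547500, 2.660000]
Iteration 4:
  c_4 = (2.547500 + 2.660000)/2 = 2.603750
  f(c_4) = f(2.603750) = -0.220486
  f(a) × f(c) ≥ 0, new interval: [2.603750, 2.660000]
Iteration 5:
  c_5 = (2.603750 + 2.660000)/2 = 2.631875
  f(c_5) = f(2.631875) = -0.073234
  f(a) × f(c) ≥ 0, new interval: [2.631875, 2.660000]

After 5 iteration(s), the approximation is c_5 = 2.631875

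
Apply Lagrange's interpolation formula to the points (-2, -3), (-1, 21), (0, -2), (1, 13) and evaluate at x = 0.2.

Lagrange interpolation formula:
P(x) = Σ yᵢ × Lᵢ(x)
where Lᵢ(x) = Π_{j≠i} (x - xⱼ)/(xᵢ - xⱼ)

L_0(0.2) = (0.2 - (-1))/(-2 - (-1)) × (0.2 - 0)/(-2 - 0) × (0.2 - 1)/(-2 - 1) = 0.032000
L_1(0.2) = (0.2 - (-2))/(-1 - (-2)) × (0.2 - 0)/(-1 - 0) × (0.2 - 1)/(-1 - 1) = -0.176000
L_2(0.2) = (0.2 - (-2))/(0 - (-2)) × (0.2 - (-1))/(0 - (-1)) × (0.2 - 1)/(0 - 1) = 1.056000
L_3(0.2) = (0.2 - (-2))/(1 - (-2)) × (0.2 - (-1))/(1 - (-1)) × (0.2 - 0)/(1 - 0) = 0.088000

P(0.2) = (-3)×L_0(0.2) + 21×L_1(0.2) + (-2)×L_2(0.2) + 13×L_3(0.2)
P(0.2) = -4.760000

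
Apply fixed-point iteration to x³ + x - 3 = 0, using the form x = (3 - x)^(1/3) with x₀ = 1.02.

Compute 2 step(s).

Equation: x³ + x - 3 = 0
Fixed-point form: x = (3 - x)^(1/3)
x₀ = 1.02

x_1 = g(1.020000) = 1.255707
x_2 = g(1.255707) = 1.203760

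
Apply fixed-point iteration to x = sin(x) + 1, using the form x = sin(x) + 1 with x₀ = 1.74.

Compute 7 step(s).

Equation: x = sin(x) + 1
Fixed-point form: x = sin(x) + 1
x₀ = 1.74

x_1 = g(1.740000) = 1.985719
x_2 = g(1.985719) = 1.915147
x_3 = g(1.915147) = 1.941295
x_4 = g(1.941295) = 1.932147
x_5 = g(1.932147) = 1.935420
x_6 = g(1.935420) = 1.934258
x_7 = g(1.934258) = 1.934672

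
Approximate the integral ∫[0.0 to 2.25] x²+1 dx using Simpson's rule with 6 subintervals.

f(x) = x²+1
a = 0.0, b = 2.25, n = 6
h = (b - a)/n = 0.375000

Simpson's rule: (h/3)[f(x₀) + 4f(x₁) + 2f(x₂) + ... + f(xₙ)]

x_0 = 0.0000, f(x_0) = 1.000000, coefficient = 1
x_1 = 0.3750, f(x_1) = 1.140625, coefficient = 4
x_2 = 0.7500, f(x_2) = 1.562500, coefficient = 2
x_3 = 1.1250, f(x_3) = 2.265625, coefficient = 4
x_4 = 1.5000, f(x_4) = 3.250000, coefficient = 2
x_5 = 1.8750, f(x_5) = 4.515625, coefficient = 4
x_6 = 2.2500, f(x_6) = 6.062500, coefficient = 1

I ≈ (0.375000/3) × 48.375000 = 6.046875
Exact value: 6.046875
Error: 0.000000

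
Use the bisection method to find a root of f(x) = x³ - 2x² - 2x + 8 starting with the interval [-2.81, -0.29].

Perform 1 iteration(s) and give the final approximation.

f(x) = x³ - 2x² - 2x + 8
Initial interval: [-2.81, -0.29]

Iteration 1:
  c_1 = (-2.810000 + (-0.290000))/2 = -1.550000
  f(c_1) = f(-1.550000) = 2.571125
  f(a) × f(c) < 0, new interval: [-2.810000, -1.550000]

After 1 iteration(s), the approximation is c_1 = -1.550000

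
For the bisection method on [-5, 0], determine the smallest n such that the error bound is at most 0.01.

We need (b-a)/2^n ≤ 0.01
(0 - (-5))/2^n ≤ 0.01
5/2^n ≤ 0.01
2^n ≥ 500
n ≥ log₂(500) = 8.97
n ≥ 9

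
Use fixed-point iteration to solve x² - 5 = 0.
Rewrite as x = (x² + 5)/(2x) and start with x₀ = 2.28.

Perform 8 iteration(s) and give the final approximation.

Equation: x² - 5 = 0
Fixed-point form: x = (x² + 5)/(2x)
x₀ = 2.28

x_1 = g(2.280000) = 2.236491
x_2 = g(2.236491) = 2.236068
x_3 = g(2.236068) = 2.236068
x_4 = g(2.236068) = 2.236068
x_5 = g(2.236068) = 2.236068
x_6 = g(2.236068) = 2.236068
x_7 = g(2.236068) = 2.236068
x_8 = g(2.236068) = 2.236068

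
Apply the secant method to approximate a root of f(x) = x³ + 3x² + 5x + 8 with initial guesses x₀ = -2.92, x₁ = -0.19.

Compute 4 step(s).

f(x) = x³ + 3x² + 5x + 8
x₀ = -2.92, x₁ = -0.19

Secant formula: x_{n+1} = x_n - f(x_n)(x_n - x_{n-1})/(f(x_n) - f(x_{n-1}))

Iteration 1:
  f(-2.920000) = -5.917888
  f(-0.190000) = 7.151441
  x_2 = -0.190000 - 7.151441×(-0.190000 - (-2.920000))/(7.151441 - (-5.917888))
       = -1.683836
Iteration 2:
  f(-0.190000) = 7.151441
  f(-1.683836) = 3.312545
  x_3 = -1.683836 - 3.312545×(-1.683836 - (-0.190000))/(3.312545 - 7.151441)
       = -2.972852
Iteration 3:
  f(-1.683836) = 3.312545
  f(-2.972852) = -6.624329
  x_4 = -2.972852 - (-6.624329)×(-2.972852 - (-1.683836))/(-6.624329 - 3.312545)
       = -2.113541
Iteration 4:
  f(-2.972852) = -6.624329
  f(-2.113541) = 1.392157
  x_5 = -2.113541 - 1.392157×(-2.113541 - (-2.972852))/(1.392157 - (-6.624329))
       = -2.262770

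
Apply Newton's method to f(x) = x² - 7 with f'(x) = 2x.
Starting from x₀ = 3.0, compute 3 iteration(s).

f(x) = x² - 7
f'(x) = 2x
x₀ = 3.0

Newton-Raphson formula: x_{n+1} = x_n - f(x_n)/f'(x_n)

Iteration 1:
  f(3.000000) = 2.000000
  f'(3.000000) = 6.000000
  x_1 = 3.000000 - 2.000000/6.000000 = 2.666667
Iteration 2:
  f(2.666667) = 0.111111
  f'(2.666667) = 5.333333
  x_2 = 2.666667 - 0.111111/5.333333 = 2.645833
Iteration 3:
  f(2.645833) = 0.000434
  f'(2.645833) = 5.291667
  x_3 = 2.645833 - 0.000434/5.291667 = 2.645751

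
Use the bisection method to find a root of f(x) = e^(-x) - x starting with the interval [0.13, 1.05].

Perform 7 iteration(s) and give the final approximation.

f(x) = e^(-x) - x
Initial interval: [0.13, 1.05]

Iteration 1:
  c_1 = (0.130000 + 1.050000)/2 = 0.590000
  f(c_1) = f(0.590000) = -0.035673
  f(a) × f(c) < 0, new interval: [0.130000, 0.590000]
Iteration 2:
  c_2 = (0.130000 + 0.590000)/2 = 0.360000
  f(c_2) = f(0.360000) = 0.337676
  f(a) × f(c) ≥ 0, new interval: [0.360000, 0.590000]
Iteration 3:
  c_3 = (0.360000 + 0.590000)/2 = 0.475000
  f(c_3) = f(0.475000) = 0.146885
  f(a) × f(c) ≥ 0, new interval: [0.475000, 0.590000]
Iteration 4:
  c_4 = (0.475000 + 0.590000)/2 = 0.532500
  f(c_4) = f(0.532500) = 0.054635
  f(a) × f(c) ≥ 0, new interval: [0.532500, 0.590000]
Iteration 5:
  c_5 = (0.532500 + 0.590000)/2 = 0.561250
  f(c_5) = f(0.561250) = 0.009245
  f(a) × f(c) ≥ 0, new interval: [0.561250, 0.590000]
Iteration 6:
  c_6 = (0.561250 + 0.590000)/2 = 0.575625
  f(c_6) = f(0.575625) = -0.013272
  f(a) × f(c) < 0, new interval: [0.561250, 0.575625]
Iteration 7:
  c_7 = (0.561250 + 0.575625)/2 = 0.568438
  f(c_7) = f(0.568438) = -0.002028
  f(a) × f(c) < 0, new interval: [0.561250, 0.568438]

After 7 iteration(s), the approximation is c_7 = 0.568438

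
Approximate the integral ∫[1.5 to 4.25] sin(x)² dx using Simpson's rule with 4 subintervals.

f(x) = sin(x)²
a = 1.5, b = 4.25, n = 4
h = (b - a)/n = 0.687500

Simpson's rule: (h/3)[f(x₀) + 4f(x₁) + 2f(x₂) + ... + f(xₙ)]

x_0 = 1.5000, f(x_0) = 0.994996, coefficient = 1
x_1 = 2.1875, f(x_1) = 0.665512, coefficient = 4
x_2 = 2.8750, f(x_2) = 0.069404, coefficient = 2
x_3 = 3.5625, f(x_3) = 0.166945, coefficient = 4
x_4 = 4.2500, f(x_4) = 0.801006, coefficient = 1

I ≈ (0.687500/3) × 5.264638 = 1.206479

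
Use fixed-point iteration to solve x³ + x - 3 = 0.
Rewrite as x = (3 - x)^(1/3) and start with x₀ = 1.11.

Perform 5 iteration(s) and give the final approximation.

Equation: x³ + x - 3 = 0
Fixed-point form: x = (3 - x)^(1/3)
x₀ = 1.11

x_1 = g(1.110000) = 1.236386
x_2 = g(1.236386) = 1.208188
x_3 = g(1.208188) = 1.214593
x_4 = g(1.214593) = 1.213144
x_5 = g(1.213144) = 1.213472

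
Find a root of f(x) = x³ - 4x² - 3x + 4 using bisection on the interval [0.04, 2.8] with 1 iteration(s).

f(x) = x³ - 4x² - 3x + 4
Initial interval: [0.04, 2.8]

Iteration 1:
  c_1 = (0.040000 + 2.800000)/2 = 1.420000
  f(c_1) = f(1.420000) = -5.462312
  f(a) × f(c) < 0, new interval: [0.040000, 1.420000]

After 1 iteration(s), the approximation is c_1 = 1.420000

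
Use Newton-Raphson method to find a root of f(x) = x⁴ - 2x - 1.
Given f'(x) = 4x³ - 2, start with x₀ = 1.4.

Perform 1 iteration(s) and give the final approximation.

f(x) = x⁴ - 2x - 1
f'(x) = 4x³ - 2
x₀ = 1.4

Newton-Raphson formula: x_{n+1} = x_n - f(x_n)/f'(x_n)

Iteration 1:
  f(1.400000) = 0.041600
  f'(1.400000) = 8.976000
  x_1 = 1.400000 - 0.041600/8.976000 = 1.395365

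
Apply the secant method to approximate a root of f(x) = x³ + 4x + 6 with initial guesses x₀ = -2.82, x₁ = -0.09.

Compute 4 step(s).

f(x) = x³ + 4x + 6
x₀ = -2.82, x₁ = -0.09

Secant formula: x_{n+1} = x_n - f(x_n)(x_n - x_{n-1})/(f(x_n) - f(x_{n-1}))

Iteration 1:
  f(-2.820000) = -27.705768
  f(-0.090000) = 5.639271
  x_2 = -0.090000 - 5.639271×(-0.090000 - (-2.820000))/(5.639271 - (-27.705768))
       = -0.551694
Iteration 2:
  f(-0.090000) = 5.639271
  f(-0.551694) = 3.625306
  x_3 = -0.551694 - 3.625306×(-0.551694 - (-0.090000))/(3.625306 - 5.639271)
       = -1.382782
Iteration 3:
  f(-0.551694) = 3.625306
  f(-1.382782) = -2.175131
  x_4 = -1.382782 - (-2.175131)×(-1.382782 - (-0.551694))/(-2.175131 - 3.625306)
       = -1.071129
Iteration 4:
  f(-1.382782) = -2.175131
  f(-1.071129) = 0.486558
  x_5 = -1.071129 - 0.486558×(-1.071129 - (-1.382782))/(0.486558 - (-2.175131))
       = -1.128100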